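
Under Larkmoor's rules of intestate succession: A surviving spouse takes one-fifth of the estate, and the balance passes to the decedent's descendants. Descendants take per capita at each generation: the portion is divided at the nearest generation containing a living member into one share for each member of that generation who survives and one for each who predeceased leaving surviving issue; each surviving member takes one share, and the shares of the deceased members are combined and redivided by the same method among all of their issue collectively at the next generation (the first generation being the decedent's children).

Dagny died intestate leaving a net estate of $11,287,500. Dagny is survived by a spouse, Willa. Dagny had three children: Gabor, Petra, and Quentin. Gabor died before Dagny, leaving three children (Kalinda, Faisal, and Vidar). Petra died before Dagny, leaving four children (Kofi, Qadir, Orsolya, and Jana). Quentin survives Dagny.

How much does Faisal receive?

Faisal receives $860,000.

Willa takes one-fifth of $11,287,500 = $2,257,500. The remaining $9,030,000 passes to the descendants.
The descendants' portion ($9,030,000) is divided at the children's generation into 3 shares of $3,010,000. Quentin takes $3,010,000. The 2 shares of the deceased (Gabor and Petra) are combined into a pool of $6,020,000.
That pool ($6,020,000) is divided at the grandchildren's generation equally among Kalinda, Faisal, Vidar, Kofi, Qadir, Orsolya, and Jana: $860,000 each.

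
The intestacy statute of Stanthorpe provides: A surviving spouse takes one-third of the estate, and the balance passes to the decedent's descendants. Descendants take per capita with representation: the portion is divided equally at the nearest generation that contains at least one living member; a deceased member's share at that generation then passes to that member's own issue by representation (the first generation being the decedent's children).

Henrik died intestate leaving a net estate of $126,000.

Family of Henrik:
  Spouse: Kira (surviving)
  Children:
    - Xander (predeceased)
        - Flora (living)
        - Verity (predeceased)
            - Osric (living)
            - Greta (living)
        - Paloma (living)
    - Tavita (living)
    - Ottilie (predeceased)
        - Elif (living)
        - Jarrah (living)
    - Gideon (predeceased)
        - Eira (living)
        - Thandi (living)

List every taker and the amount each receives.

Kira takes one-third of $126,000 = $42,000. The remaining $84,000 passes to the descendants.
The descendants' portion ($84,000) is divided into 4 shares of $21,000: Tavita takes $21,000; Xander's $21,000 share passes to Xander's issue; Ottilie's $21,000 share passes to Ottilie's issue; Gideon's $21,000 share passes to Gideon's issue.
Xander's share ($21,000) is divided into 3 shares of $7,000: Flora and Paloma each take $7,000; Verity's $7,000 share passes to Verity's issue.
Verity's share ($7,000) is divided into 2 shares of $3,500: Osric and Greta each take $3,500.
Ottilie's share ($21,000) is divided into 2 shares of $10,500: Elif and Jarrah each take $10,500.
Gideon's share ($21,000) is divided into 2 shares of $10,500: Eira and Thandi each take $10,500.

Kira: $42,000; Flora: $7,000; Osric: $3,500; Greta: $3,500; Paloma: $7,000; Tavita: $21,000; Elif: $10,500; Jarrah: $10,500; Eira: $10,500; Thandi: $10,500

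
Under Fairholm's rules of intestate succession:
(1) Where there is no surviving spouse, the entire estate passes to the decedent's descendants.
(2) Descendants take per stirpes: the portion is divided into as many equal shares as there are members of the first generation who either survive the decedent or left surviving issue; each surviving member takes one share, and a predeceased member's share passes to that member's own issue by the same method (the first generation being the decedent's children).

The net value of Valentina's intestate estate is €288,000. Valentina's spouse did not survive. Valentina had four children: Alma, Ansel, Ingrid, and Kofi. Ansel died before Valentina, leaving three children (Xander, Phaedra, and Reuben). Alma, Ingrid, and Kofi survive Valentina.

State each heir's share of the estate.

Alma: €72,000; Xander: €24,000; Phaedra: €24,000; Reuben: €24,000; Ingrid: €72,000; Kofi: €72,000

The entire €288,000 passes to the descendants.
That amount (€288,000) is divided into 4 shares of €72,000: Alma, Ingrid, and Kofi each take €72,000; Ansel's €72,000 share passes to Ansel's issue.
Ansel's share (€72,000) is divided into 3 shares of €24,000: Xander, Phaedra, and Reuben each take €24,000.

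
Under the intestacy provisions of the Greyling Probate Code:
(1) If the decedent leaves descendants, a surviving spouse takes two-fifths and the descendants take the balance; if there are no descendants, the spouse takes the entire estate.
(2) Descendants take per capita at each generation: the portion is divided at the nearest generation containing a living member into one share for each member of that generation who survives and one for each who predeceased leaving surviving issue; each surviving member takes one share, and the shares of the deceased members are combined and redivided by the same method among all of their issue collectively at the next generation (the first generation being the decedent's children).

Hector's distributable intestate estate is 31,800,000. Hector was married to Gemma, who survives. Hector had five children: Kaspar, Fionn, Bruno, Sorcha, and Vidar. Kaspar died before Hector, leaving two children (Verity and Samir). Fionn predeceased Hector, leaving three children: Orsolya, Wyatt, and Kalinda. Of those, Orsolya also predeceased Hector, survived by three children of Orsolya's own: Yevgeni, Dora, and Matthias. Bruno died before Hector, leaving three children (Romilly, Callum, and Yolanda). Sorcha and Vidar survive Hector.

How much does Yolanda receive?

Gemma takes two-fifths of 31,800,000 = 12,720,000. The remaining 19,080,000 passes to the descendants.
The descendants' portion (19,080,000) is divided at the children's generation into 5 shares of 3,816,000. Sorcha and Vidar each take 3,816,000. The 3 shares of the deceased (Kaspar, Fionn, and Bruno) are combined into a pool of 11,448,000.
That pool (11,448,000) is divided at the grandchildren's generation into 8 shares of 1,431,000. Verity, Samir, Wyatt, Kalinda, Romilly, Callum, and Yolanda each take 1,431,000. The remaining share for the deceased Orsolya (1,431,000) is carried to the next generation.
That pool (1,431,000) is divided at the great-grandchildren's generation equally among Yevgeni, Dora, and Matthias: 477,000 each.

Yolanda receives 1,431,000.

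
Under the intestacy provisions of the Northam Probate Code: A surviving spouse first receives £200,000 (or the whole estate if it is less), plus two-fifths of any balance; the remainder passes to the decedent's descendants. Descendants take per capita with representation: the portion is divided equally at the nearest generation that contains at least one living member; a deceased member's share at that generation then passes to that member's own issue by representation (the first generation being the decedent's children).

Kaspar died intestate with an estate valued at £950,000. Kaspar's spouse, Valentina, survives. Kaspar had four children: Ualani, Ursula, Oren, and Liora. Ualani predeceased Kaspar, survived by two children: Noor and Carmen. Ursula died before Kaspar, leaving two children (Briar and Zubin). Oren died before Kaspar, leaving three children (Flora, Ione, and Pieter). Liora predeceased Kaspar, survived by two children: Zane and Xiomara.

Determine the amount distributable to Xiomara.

Xiomara receives £50,000.

Valentina first takes £200,000, leaving a balance of £750,000. Valentina then takes two-fifths of the balance (£300,000), for a total of £500,000. The remaining £450,000 passes to the descendants.
No child survives, so the initial division is made at the grandchildren's generation.
The descendants' portion (£450,000) is divided into 9 shares of £50,000: Noor, Carmen, Briar, Zubin, Flora, Ione, Pieter, Zane, and Xiomara each take £50,000.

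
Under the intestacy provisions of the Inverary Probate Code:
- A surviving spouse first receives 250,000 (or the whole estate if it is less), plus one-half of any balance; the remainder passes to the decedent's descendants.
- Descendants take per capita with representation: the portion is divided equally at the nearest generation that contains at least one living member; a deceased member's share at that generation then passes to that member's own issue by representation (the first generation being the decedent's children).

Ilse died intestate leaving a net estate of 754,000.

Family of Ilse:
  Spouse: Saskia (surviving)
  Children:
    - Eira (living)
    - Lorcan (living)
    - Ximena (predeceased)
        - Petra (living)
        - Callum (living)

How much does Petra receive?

Petra receives 42,000.

Saskia first takes 250,000, leaving a balance of 504,000. Saskia then takes one-half of the balance (252,000), for a total of 502,000. The remaining 252,000 passes to the descendants.
The descendants' portion (252,000) is divided into 3 shares of 84,000: Eira and Lorcan each take 84,000; Ximena's 84,000 share passes to Ximena's issue.
Ximena's share (84,000) is divided into 2 shares of 42,000: Petra and Callum each take 42,000.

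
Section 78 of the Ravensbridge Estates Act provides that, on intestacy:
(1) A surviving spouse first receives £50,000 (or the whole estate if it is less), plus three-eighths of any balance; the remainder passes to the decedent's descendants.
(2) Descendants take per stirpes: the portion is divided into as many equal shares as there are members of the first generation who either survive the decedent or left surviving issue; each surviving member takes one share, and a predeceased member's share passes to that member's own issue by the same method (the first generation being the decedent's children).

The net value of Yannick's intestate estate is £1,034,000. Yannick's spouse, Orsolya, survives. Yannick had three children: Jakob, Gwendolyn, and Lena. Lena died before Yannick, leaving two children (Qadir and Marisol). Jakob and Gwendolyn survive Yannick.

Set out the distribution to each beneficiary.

Orsolya: £419,000; Jakob: £205,000; Gwendolyn: £205,000; Qadir: £102,500; Marisol: £102,500

Orsolya first takes £50,000, leaving a balance of £984,000. Orsolya then takes three-eighths of the balance (£369,000), for a total of £419,000. The remaining £615,000 passes to the descendants.
The descendants' portion (£615,000) is divided into 3 shares of £205,000: Jakob and Gwendolyn each take £205,000; Lena's £205,000 share passes to Lena's issue.
Lena's share (£205,000) is divided into 2 shares of £102,500: Qadir and Marisol each take £102,500.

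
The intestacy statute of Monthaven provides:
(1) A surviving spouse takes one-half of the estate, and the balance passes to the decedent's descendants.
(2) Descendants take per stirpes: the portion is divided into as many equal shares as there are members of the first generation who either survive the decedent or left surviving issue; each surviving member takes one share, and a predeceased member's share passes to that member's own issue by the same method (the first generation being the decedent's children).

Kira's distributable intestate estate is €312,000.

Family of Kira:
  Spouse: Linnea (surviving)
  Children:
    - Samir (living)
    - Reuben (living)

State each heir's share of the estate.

Linnea: €156,000; Samir: €78,000; Reuben: €78,000

Linnea takes one-half of €312,000 = €156,000. The remaining €156,000 passes to the descendants.
The descendants' portion (€156,000) is divided into 2 shares of €78,000: Samir and Reuben each take €78,000.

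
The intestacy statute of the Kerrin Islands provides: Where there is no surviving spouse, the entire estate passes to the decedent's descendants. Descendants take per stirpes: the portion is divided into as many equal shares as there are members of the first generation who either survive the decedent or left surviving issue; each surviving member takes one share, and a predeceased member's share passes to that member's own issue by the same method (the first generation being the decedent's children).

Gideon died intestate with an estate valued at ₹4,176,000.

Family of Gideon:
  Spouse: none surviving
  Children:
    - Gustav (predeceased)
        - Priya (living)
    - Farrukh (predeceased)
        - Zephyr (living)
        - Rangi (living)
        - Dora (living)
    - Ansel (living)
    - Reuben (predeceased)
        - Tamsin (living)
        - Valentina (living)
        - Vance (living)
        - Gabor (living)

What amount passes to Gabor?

The entire ₹4,176,000 passes to the descendants.
That amount (₹4,176,000) is divided into 4 shares of ₹1,044,000: Ansel takes ₹1,044,000; Gustav's ₹1,044,000 share passes to Gustav's issue; Farrukh's ₹1,044,000 share passes to Farrukh's issue; Reuben's ₹1,044,000 share passes to Reuben's issue.
Gustav's share (₹1,044,000) passes entirely to Priya.
Farrukh's share (₹1,044,000) is divided into 3 shares of ₹348,000: Zephyr, Rangi, and Dora each take ₹348,000.
Reuben's share (₹1,044,000) is divided into 4 shares of ₹261,000: Tamsin, Valentina, Vance, and Gabor each take ₹261,000.

Gabor receives ₹261,000.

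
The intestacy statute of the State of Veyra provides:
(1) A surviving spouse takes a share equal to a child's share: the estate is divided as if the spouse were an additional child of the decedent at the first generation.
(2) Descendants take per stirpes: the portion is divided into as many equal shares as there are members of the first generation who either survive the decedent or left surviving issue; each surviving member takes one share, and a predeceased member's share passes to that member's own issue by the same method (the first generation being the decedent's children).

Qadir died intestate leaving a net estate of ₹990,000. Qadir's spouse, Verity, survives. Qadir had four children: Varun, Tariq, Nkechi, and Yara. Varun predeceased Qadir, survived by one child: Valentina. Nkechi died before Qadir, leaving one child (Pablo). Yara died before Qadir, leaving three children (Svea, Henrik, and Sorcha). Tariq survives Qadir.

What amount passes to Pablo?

The spouse counts as an additional share at the children's level, so there are 5 primary shares of ₹198,000. Verity takes one such share (₹198,000).
The children's combined portion (₹792,000) is divided into 4 shares of ₹198,000: Tariq takes ₹198,000; Varun's ₹198,000 share passes to Varun's issue; Nkechi's ₹198,000 share passes to Nkechi's issue; Yara's ₹198,000 share passes to Yara's issue.
Varun's share (₹198,000) passes entirely to Valentina.
Nkechi's share (₹198,000) passes entirely to Pablo.
Yara's share (₹198,000) is divided into 3 shares of ₹66,000: Svea, Henrik, and Sorcha each take ₹66,000.

Pablo receives ₹198,000.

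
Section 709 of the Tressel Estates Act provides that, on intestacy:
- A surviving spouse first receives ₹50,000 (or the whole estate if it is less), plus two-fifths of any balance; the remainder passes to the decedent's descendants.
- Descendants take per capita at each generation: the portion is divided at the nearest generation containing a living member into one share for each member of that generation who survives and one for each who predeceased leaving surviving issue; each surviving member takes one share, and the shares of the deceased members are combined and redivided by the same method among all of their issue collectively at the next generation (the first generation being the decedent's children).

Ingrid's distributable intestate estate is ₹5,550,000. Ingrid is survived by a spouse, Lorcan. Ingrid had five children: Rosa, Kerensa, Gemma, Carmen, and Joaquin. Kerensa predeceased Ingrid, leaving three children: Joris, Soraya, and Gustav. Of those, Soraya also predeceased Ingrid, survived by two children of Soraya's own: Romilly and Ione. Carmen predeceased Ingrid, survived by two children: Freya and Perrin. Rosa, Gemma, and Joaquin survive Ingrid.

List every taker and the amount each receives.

Lorcan: ₹2,250,000; Rosa: ₹660,000; Joris: ₹264,000; Romilly: ₹132,000; Ione: ₹132,000; Gustav: ₹264,000; Gemma: ₹660,000; Freya: ₹264,000; Perrin: ₹264,000; Joaquin: ₹660,000

Lorcan first takes ₹50,000, leaving a balance of ₹5,500,000. Lorcan then takes two-fifths of the balance (₹2,200,000), for a total of ₹2,250,000. The remaining ₹3,300,000 passes to the descendants.
The descendants' portion (₹3,300,000) is divided at the children's generation into 5 shares of ₹660,000. Rosa, Gemma, and Joaquin each take ₹660,000. The 2 shares of the deceased (Kerensa and Carmen) are combined into a pool of ₹1,320,000.
That pool (₹1,320,000) is divided at the grandchildren's generation into 5 shares of ₹264,000. Joris, Gustav, Freya, and Perrin each take ₹264,000. The remaining share for the deceased Soraya (₹264,000) is carried to the next generation.
That pool (₹264,000) is divided at the great-grandchildren's generation equally among Romilly and Ione: ₹132,000 each.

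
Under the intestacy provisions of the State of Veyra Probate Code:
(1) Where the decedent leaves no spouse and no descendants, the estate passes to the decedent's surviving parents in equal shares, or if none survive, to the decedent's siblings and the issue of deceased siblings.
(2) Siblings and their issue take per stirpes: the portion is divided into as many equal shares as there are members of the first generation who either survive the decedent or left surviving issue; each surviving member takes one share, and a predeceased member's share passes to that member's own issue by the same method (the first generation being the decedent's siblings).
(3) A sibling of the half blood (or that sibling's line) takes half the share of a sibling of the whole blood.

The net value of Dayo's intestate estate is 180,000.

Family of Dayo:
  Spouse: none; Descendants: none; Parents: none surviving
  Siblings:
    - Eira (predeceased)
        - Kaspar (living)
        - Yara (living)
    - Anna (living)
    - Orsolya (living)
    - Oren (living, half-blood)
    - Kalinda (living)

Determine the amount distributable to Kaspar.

Kaspar receives 20,000.

The entire 180,000 passes to the siblings and their issue.
Counting each half-blood sibling's line as half a unit, there are 9/2 units in 180,000, so one unit is 40,000. Whole-blood lines (Eira, Anna, Orsolya, and Kalinda) take 40,000 each; half-blood lines (Oren) take 20,000 each.
Eira's share (40,000) is divided into 2 shares of 20,000: Kaspar and Yara each take 20,000.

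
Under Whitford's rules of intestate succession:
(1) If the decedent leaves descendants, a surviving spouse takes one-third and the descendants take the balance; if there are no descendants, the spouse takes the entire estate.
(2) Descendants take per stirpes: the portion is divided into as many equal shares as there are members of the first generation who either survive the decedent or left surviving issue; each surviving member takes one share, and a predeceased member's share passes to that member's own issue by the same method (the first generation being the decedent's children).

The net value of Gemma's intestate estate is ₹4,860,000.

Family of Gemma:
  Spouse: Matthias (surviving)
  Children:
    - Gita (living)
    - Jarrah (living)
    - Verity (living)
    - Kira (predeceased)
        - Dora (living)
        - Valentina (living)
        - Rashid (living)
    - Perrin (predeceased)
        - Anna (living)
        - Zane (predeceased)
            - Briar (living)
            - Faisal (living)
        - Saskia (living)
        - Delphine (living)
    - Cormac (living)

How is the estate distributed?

Matthias: ₹1,620,000; Gita: ₹540,000; Jarrah: ₹540,000; Verity: ₹540,000; Dora: ₹180,000; Valentina: ₹180,000; Rashid: ₹180,000; Anna: ₹135,000; Briar: ₹67,500; Faisal: ₹67,500; Saskia: ₹135,000; Delphine: ₹135,000; Cormac: ₹540,000

Matthias takes one-third of ₹4,860,000 = ₹1,620,000. The remaining ₹3,240,000 passes to the descendants.
The descendants' portion (₹3,240,000) is divided into 6 shares of ₹540,000: Gita, Jarrah, Verity, and Cormac each take ₹540,000; Kira's ₹540,000 share passes to Kira's issue; Perrin's ₹540,000 share passes to Perrin's issue.
Kira's share (₹540,000) is divided into 3 shares of ₹180,000: Dora, Valentina, and Rashid each take ₹180,000.
Perrin's share (₹540,000) is divided into 4 shares of ₹135,000: Anna, Saskia, and Delphine each take ₹135,000; Zane's ₹135,000 share passes to Zane's issue.
Zane's share (₹135,000) is divided into 2 shares of ₹67,500: Briar and Faisal each take ₹67,500.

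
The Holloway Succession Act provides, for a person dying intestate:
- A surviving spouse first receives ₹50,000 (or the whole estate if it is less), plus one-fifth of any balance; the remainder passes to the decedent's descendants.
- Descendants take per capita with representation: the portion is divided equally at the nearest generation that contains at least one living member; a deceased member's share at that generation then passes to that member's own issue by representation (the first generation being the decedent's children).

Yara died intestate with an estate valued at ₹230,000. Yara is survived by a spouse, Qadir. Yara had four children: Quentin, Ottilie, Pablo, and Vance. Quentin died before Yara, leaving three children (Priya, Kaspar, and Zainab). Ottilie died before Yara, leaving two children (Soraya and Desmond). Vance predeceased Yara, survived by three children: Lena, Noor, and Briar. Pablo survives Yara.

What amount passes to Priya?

Qadir first takes ₹50,000, leaving a balance of ₹180,000. Qadir then takes one-fifth of the balance (₹36,000), for a total of ₹86,000. The remaining ₹144,000 passes to the descendants.
The descendants' portion (₹144,000) is divided into 4 shares of ₹36,000: Pablo takes ₹36,000; Quentin's ₹36,000 share passes to Quentin's issue; Ottilie's ₹36,000 share passes to Ottilie's issue; Vance's ₹36,000 share passes to Vance's issue.
Quentin's share (₹36,000) is divided into 3 shares of ₹12,000: Priya, Kaspar, and Zainab each take ₹12,000.
Ottilie's share (₹36,000) is divided into 2 shares of ₹18,000: Soraya and Desmond each take ₹18,000.
Vance's share (₹36,000) is divided into 3 shares of ₹12,000: Lena, Noor, and Briar each take ₹12,000.

Priya receives ₹12,000.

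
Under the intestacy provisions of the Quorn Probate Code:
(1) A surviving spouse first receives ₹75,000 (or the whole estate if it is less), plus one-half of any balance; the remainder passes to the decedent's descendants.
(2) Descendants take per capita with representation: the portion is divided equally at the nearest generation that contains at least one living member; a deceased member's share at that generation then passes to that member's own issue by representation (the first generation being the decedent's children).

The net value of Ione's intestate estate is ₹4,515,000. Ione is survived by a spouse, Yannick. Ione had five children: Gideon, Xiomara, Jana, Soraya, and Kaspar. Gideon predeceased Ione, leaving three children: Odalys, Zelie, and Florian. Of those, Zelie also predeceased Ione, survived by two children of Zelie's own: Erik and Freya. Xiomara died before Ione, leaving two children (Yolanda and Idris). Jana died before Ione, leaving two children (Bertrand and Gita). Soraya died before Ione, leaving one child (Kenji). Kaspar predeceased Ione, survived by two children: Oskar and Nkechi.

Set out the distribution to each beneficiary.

Yannick first takes ₹75,000, leaving a balance of ₹4,440,000. Yannick then takes one-half of the balance (₹2,220,000), for a total of ₹2,295,000. The remaining ₹2,220,000 passes to the descendants.
No child survives, so the initial division is made at the grandchildren's generation.
The descendants' portion (₹2,220,000) is divided into 10 shares of ₹222,000: Odalys, Florian, Yolanda, Idris, Bertrand, Gita, Kenji, Oskar, and Nkechi each take ₹222,000; Zelie's ₹222,000 share passes to Zelie's issue.
Zelie's share (₹222,000) is divided into 2 shares of ₹111,000: Erik and Freya each take ₹111,000.

Yannick: ₹2,295,000; Odalys: ₹222,000; Erik: ₹111,000; Freya: ₹111,000; Florian: ₹222,000; Yolanda: ₹222,000; Idris: ₹222,000; Bertrand: ₹222,000; Gita: ₹222,000; Kenji: ₹222,000; Oskar: ₹222,000; Nkechi: ₹222,000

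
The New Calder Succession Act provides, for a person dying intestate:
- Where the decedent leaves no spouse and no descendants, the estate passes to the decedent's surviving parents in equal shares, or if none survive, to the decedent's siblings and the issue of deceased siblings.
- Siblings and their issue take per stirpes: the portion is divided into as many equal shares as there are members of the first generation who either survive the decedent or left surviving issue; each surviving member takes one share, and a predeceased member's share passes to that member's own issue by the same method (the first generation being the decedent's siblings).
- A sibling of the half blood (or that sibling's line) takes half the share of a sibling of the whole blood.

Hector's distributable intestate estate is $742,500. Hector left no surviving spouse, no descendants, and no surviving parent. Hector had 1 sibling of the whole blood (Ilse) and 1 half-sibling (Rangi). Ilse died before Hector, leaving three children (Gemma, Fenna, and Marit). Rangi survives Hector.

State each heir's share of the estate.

Rangi: $247,500; Gemma: $165,000; Fenna: $165,000; Marit: $165,000

The entire $742,500 passes to the siblings and their issue.
Counting each half-blood sibling's line as half a unit, there are 3/2 units in $742,500, so one unit is $495,000. Whole-blood lines (Ilse) take $495,000 each; half-blood lines (Rangi) take $247,500 each.
Ilse's share ($495,000) is divided into 3 shares of $165,000: Gemma, Fenna, and Marit each take $165,000.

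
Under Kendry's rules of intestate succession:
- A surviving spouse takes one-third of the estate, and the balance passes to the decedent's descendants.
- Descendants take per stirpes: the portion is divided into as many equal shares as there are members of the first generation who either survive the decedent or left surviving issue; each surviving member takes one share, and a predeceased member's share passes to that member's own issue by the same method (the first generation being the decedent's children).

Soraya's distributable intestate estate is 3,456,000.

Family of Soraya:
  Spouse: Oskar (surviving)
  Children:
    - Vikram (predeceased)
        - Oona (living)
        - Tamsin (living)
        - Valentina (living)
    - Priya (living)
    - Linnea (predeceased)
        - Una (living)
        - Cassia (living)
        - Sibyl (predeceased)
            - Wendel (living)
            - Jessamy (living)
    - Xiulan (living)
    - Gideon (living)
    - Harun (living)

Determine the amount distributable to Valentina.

Valentina receives 128,000.

Oskar takes one-third of 3,456,000 = 1,152,000. The remaining 2,304,000 passes to the descendants.
The descendants' portion (2,304,000) is divided into 6 shares of 384,000: Priya, Xiulan, Gideon, and Harun each take 384,000; Vikram's 384,000 share passes to Vikram's issue; Linnea's 384,000 share passes to Linnea's issue.
Vikram's share (384,000) is divided into 3 shares of 128,000: Oona, Tamsin, and Valentina each take 128,000.
Linnea's share (384,000) is divided into 3 shares of 128,000: Una and Cassia each take 128,000; Sibyl's 128,000 share passes to Sibyl's issue.
Sibyl's share (128,000) is divided into 2 shares of 64,000: Wendel and Jessamy each take 64,000.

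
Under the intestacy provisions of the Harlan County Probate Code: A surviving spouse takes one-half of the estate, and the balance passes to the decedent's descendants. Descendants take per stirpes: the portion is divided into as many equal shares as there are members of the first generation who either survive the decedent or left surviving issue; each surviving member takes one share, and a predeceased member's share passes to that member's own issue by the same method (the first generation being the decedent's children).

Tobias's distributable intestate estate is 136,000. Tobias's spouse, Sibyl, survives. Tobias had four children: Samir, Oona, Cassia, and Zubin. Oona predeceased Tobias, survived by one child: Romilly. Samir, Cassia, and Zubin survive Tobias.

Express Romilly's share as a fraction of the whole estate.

Sibyl takes one-half of 136,000 = 68,000. The remaining 68,000 passes to the descendants.
The descendants' portion (68,000) is divided into 4 shares of 17,000: Samir, Cassia, and Zubin each take 17,000; Oona's 17,000 share passes to Oona's issue.
Oona's share (17,000) passes entirely to Romilly.

Romilly receives 1/8 of the estate.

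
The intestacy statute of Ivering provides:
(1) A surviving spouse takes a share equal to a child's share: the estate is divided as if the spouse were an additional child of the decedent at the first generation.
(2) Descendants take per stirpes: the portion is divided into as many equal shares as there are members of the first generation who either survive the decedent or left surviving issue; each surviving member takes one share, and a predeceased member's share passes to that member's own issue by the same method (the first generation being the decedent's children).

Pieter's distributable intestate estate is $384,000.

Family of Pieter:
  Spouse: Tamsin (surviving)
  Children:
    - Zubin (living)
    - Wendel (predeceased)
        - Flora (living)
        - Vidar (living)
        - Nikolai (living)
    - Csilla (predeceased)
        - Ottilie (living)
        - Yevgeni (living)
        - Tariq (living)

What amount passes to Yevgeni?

Yevgeni receives $32,000.

The spouse counts as an additional share at the children's level, so there are 4 primary shares of $96,000. Tamsin takes one such share ($96,000).
The children's combined portion ($288,000) is divided into 3 shares of $96,000: Zubin takes $96,000; Wendel's $96,000 share passes to Wendel's issue; Csilla's $96,000 share passes to Csilla's issue.
Wendel's share ($96,000) is divided into 3 shares of $32,000: Flora, Vidar, and Nikolai each take $32,000.
Csilla's share ($96,000) is divided into 3 shares of $32,000: Ottilie, Yevgeni, and Tariq each take $32,000.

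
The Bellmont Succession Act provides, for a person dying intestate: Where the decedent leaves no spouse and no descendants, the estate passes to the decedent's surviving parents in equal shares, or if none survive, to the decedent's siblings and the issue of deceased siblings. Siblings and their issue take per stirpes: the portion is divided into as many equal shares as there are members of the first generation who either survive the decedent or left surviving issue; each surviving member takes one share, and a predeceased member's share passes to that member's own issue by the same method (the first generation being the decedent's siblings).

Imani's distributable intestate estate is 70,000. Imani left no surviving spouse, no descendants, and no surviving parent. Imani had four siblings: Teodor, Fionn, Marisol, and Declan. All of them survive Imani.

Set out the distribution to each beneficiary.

Teodor: 17,500; Fionn: 17,500; Marisol: 17,500; Declan: 17,500

The entire 70,000 passes to the siblings and their issue.
That amount (70,000) is divided into 4 shares of 17,500: Teodor, Fionn, Marisol, and Declan each take 17,500.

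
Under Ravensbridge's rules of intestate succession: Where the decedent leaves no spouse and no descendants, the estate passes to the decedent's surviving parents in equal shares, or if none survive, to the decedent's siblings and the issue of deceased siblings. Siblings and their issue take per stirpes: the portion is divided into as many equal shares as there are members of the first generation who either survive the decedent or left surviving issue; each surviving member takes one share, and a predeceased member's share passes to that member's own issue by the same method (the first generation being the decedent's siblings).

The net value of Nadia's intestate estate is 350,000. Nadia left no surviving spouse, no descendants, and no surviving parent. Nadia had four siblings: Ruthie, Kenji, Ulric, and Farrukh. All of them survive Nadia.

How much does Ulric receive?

The entire 350,000 passes to the siblings and their issue.
That amount (350,000) is divided into 4 shares of 87,500: Ruthie, Kenji, Ulric, and Farrukh each take 87,500.

Ulric receives 87,500.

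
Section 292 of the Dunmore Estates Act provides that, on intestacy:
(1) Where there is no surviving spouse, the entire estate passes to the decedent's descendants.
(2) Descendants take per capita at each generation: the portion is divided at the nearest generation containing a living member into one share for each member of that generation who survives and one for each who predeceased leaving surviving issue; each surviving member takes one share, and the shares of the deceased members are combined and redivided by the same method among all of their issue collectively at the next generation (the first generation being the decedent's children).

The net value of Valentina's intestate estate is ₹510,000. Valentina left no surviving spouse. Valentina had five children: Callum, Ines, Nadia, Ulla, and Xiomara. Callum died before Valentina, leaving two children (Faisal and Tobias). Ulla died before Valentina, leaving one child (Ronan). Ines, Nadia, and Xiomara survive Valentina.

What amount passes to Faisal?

The entire ₹510,000 passes to the descendants.
That amount (₹510,000) is divided at the children's generation into 5 shares of ₹102,000. Ines, Nadia, and Xiomara each take ₹102,000. The 2 shares of the deceased (Callum and Ulla) are combined into a pool of ₹204,000.
That pool (₹204,000) is divided at the grandchildren's generation equally among Faisal, Tobias, and Ronan: ₹68,000 each.

Faisal receives ₹68,000.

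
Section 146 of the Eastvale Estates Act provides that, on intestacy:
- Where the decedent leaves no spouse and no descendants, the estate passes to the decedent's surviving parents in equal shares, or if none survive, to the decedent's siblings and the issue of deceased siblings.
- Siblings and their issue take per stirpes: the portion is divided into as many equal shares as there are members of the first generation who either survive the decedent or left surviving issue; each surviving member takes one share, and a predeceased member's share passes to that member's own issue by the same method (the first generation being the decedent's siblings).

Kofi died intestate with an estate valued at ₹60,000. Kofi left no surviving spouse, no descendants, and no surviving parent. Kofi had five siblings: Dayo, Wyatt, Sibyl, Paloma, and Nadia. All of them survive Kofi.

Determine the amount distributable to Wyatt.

Wyatt receives ₹12,000.

The entire ₹60,000 passes to the siblings and their issue.
That amount (₹60,000) is divided into 5 shares of ₹12,000: Dayo, Wyatt, Sibyl, Paloma, and Nadia each take ₹12,000.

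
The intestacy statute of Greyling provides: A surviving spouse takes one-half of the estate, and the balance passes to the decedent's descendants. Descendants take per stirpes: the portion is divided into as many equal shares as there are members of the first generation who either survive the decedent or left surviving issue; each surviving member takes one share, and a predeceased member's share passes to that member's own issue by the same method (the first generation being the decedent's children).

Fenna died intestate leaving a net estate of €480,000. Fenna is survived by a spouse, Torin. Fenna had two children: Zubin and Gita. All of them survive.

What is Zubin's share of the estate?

Zubin receives €120,000.

Torin takes one-half of €480,000 = €240,000. The remaining €240,000 passes to the descendants.
The descendants' portion (€240,000) is divided into 2 shares of €120,000: Zubin and Gita each take €120,000.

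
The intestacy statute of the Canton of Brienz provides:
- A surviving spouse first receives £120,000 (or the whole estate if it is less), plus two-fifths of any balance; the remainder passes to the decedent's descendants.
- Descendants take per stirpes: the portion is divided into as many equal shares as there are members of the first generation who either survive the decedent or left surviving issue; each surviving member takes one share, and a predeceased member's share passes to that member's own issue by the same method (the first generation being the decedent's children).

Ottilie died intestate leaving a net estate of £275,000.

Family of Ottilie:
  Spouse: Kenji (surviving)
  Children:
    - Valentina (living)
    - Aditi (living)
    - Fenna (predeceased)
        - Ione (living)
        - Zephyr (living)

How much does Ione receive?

Kenji first takes £120,000, leaving a balance of £155,000. Kenji then takes two-fifths of the balance (£62,000), for a total of £182,000. The remaining £93,000 passes to the descendants.
The descendants' portion (£93,000) is divided into 3 shares of £31,000: Valentina and Aditi each take £31,000; Fenna's £31,000 share passes to Fenna's issue.
Fenna's share (£31,000) is divided into 2 shares of £15,500: Ione and Zephyr each take £15,500.

Ione receives £15,500.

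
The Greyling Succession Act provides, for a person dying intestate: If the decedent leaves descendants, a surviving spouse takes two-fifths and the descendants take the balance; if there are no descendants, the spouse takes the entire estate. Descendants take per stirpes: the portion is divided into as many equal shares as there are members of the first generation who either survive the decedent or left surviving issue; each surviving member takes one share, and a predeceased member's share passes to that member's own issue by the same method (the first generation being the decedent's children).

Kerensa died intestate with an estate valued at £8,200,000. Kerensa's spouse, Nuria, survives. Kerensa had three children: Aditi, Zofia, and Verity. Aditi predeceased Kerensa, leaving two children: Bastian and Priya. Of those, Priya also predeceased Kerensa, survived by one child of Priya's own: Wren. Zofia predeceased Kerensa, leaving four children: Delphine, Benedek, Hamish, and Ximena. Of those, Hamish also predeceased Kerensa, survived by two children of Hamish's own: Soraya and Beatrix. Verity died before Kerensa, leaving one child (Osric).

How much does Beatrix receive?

Nuria takes two-fifths of £8,200,000 = £3,280,000. The remaining £4,920,000 passes to the descendants.
The descendants' portion (£4,920,000) is divided into 3 shares of £1,640,000: Aditi's £1,640,000 share passes to Aditi's issue; Zofia's £1,640,000 share passes to Zofia's issue; Verity's £1,640,000 share passes to Verity's issue.
Aditi's share (£1,640,000) is divided into 2 shares of £820,000: Bastian takes £820,000; Priya's £820,000 share passes to Priya's issue.
Priya's share (£820,000) passes entirely to Wren.
Zofia's share (£1,640,000) is divided into 4 shares of £410,000: Delphine, Benedek, and Ximena each take £410,000; Hamish's £410,000 share passes to Hamish's issue.
Hamish's share (£410,000) is divided into 2 shares of £205,000: Soraya and Beatrix each take £205,000.
Verity's share (£1,640,000) passes entirely to Osric.

Beatrix receives £205,000.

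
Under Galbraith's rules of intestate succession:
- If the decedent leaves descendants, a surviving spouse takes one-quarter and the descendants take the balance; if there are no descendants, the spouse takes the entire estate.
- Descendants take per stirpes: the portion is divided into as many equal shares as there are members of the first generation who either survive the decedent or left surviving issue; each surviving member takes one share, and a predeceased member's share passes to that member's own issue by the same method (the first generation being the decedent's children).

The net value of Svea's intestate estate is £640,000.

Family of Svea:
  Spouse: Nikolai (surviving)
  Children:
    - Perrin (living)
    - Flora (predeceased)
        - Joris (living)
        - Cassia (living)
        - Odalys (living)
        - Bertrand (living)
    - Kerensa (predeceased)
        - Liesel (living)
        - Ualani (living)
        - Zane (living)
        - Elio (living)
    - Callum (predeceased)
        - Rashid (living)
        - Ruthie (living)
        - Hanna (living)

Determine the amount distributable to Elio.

Nikolai takes one-quarter of £640,000 = £160,000. The remaining £480,000 passes to the descendants.
The descendants' portion (£480,000) is divided into 4 shares of £120,000: Perrin takes £120,000; Flora's £120,000 share passes to Flora's issue; Kerensa's £120,000 share passes to Kerensa's issue; Callum's £120,000 share passes to Callum's issue.
Flora's share (£120,000) is divided into 4 shares of £30,000: Joris, Cassia, Odalys, and Bertrand each take £30,000.
Kerensa's share (£120,000) is divided into 4 shares of £30,000: Liesel, Ualani, Zane, and Elio each take £30,000.
Callum's share (£120,000) is divided into 3 shares of £40,000: Rashid, Ruthie, and Hanna each take £40,000.

Elio receives £30,000.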